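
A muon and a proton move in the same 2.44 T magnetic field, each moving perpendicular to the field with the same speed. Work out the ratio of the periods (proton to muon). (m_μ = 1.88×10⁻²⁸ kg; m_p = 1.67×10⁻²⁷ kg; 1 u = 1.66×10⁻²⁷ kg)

ratio ≈ 8.88

T = 2πm/(qB) is independent of speed, so T₂/T₁ = (m₂/q₂)/(m₁/q₁).
T_{proton}/T_{muon} = (1.67×10^-27/1e) / (1.88×10^-28/1e) = 8.88.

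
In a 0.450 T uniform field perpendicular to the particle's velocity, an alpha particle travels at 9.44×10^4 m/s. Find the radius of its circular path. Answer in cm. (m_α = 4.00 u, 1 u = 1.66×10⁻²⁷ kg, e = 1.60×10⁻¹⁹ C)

The magnetic force provides the centripetal force: qvB = mv²/r, so r = mv/(qB).
r = (6.64×10^-27 kg)(9.44×10^4 m/s) / [(2×1.60×10^-19 C)(0.450 T)] = 4.35×10^-3 m.

r ≈ 0.435 cm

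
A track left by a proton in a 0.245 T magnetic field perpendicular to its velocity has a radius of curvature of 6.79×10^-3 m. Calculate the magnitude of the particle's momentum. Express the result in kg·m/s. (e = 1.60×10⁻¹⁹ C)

p ≈ 2.66×10^-22 kg·m/s

Since qvB = mv²/r, the momentum p = mv = qBr.
p = (1×1.60×10^-19)(0.245)(6.79×10^-3) = 2.66×10^-22 kg·m/s.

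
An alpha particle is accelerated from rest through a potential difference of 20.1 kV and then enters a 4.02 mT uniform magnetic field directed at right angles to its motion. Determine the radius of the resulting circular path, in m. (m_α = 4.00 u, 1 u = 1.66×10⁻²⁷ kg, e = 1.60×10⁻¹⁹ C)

r ≈ 7.18 m

The kinetic energy gained is K = qV = (2×1.60×10^-19)(2.01×10^4) = 6.43×10^-15 J.
v = √(2K/m) = 1.39×10^6 m/s.
r = mv/(qB) = (6.64×10^-27)(1.39×10^6) / [(2×1.60×10^-19)(4.02×10^-3)] = 7.18 m.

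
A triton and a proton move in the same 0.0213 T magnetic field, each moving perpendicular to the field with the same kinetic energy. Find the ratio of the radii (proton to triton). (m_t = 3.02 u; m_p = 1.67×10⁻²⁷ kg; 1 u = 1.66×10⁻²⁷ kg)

ratio ≈ 0.577

r = √(2mK)/(qB) ⇒ at equal K, r ∝ √m/q.
r_{proton}/r_{triton} = 0.577.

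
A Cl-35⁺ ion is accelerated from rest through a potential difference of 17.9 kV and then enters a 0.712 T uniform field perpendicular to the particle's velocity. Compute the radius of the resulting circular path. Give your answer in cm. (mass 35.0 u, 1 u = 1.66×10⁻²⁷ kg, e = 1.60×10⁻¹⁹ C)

r ≈ 16.0 cm

The kinetic energy gained is K = qV = (1×1.60×10^-19)(1.79×10^4) = 2.86×10^-15 J.
v = √(2K/m) = 3.14×10^5 m/s.
r = mv/(qB) = (5.81×10^-26)(3.14×10^5) / [(1×1.60×10^-19)(0.712)] = 0.160 m.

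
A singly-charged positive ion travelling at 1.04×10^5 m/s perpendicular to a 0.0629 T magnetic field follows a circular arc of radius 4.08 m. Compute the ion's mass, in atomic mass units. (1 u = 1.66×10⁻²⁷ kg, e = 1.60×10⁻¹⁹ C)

qvB = mv²/r ⇒ m = qBr/v.
m = (1×1.60×10^-19)(0.0629)(4.08) / (1.04×10^5) = 3.95×10^-25 kg = 238 u.

m ≈ 238 u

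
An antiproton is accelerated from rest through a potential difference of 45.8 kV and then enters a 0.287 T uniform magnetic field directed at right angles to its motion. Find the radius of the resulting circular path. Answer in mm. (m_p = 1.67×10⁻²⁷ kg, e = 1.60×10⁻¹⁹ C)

r ≈ 108 mm

The kinetic energy gained is K = qV = (1×1.60×10^-19)(4.58×10^4) = 7.33×10^-15 J.
v = √(2K/m) = 2.96×10^6 m/s.
r = mv/(qB) = (1.67×10^-27)(2.96×10^6) / [(1×1.60×10^-19)(0.287)] = 0.108 m.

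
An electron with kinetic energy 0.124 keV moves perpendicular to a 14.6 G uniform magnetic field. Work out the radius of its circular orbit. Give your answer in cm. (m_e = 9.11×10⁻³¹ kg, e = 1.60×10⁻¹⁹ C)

Convert the energy: K = 0.124 keV = 1.98×10^-17 J.
v = √(2K/m) = √(2·1.98×10^-17/9.11×10^-31) = 6.60×10^6 m/s.
r = mv/(qB) = (9.11×10^-31)(6.60×10^6) / [(1×1.60×10^-19)(1.46×10^-3)] = 0.0257 m.

r ≈ 2.57 cm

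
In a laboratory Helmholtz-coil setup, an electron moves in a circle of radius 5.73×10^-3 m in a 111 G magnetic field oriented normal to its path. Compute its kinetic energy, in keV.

v = qBr/m = (1×1.60×10^-19)(0.0111)(5.73×10^-3) / (9.11×10^-31) = 1.12×10^7 m/s.
K = ½mv² = 0.5·(9.11×10^-31)·(1.12×10^7)² = 5.68×10^-17 J = 0.355 keV.

K ≈ 0.355 keV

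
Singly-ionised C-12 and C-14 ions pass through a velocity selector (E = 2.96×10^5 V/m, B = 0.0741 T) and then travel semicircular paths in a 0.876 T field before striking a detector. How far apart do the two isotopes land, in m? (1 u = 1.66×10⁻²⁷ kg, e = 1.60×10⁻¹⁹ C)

Δd ≈ 0.189 m

Both emerge at v = E/B₁ = 3.99×10^6 m/s.
r = mv/(qB₂), so r₁ = 0.5677 m and r₂ = 0.6623 m, giving Δr = 0.0946 m.
After a semicircle each ion lands a diameter 2r from the entry slit, so the separation is 2Δr = 0.189 m.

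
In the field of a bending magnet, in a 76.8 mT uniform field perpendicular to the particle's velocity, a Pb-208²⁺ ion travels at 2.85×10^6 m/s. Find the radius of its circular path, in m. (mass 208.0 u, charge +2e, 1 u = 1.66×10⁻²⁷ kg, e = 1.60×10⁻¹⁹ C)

The magnetic force provides the centripetal force: qvB = mv²/r, so r = mv/(qB).
r = (3.45×10^-25 kg)(2.85×10^6 m/s) / [(2×1.60×10^-19 C)(0.0768 T)] = 40.0 m.

r ≈ 40.0 m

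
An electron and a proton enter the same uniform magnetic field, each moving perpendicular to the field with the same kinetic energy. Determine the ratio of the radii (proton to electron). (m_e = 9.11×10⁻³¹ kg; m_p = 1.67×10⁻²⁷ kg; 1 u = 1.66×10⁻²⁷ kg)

ratio ≈ 42.8

r = √(2mK)/(qB) ⇒ at equal K, r ∝ √m/q.
r_{proton}/r_{electron} = 42.8.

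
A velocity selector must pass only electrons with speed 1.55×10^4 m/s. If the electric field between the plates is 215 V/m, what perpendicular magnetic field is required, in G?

qE = qvB ⇒ B = E/v = (215) / (1.55×10^4) = 0.0139 T.

B ≈ 139 G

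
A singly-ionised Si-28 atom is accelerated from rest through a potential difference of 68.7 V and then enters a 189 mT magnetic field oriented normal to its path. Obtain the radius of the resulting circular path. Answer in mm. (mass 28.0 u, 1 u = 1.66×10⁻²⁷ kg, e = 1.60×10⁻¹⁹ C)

The kinetic energy gained is K = qV = (1×1.60×10^-19)(68.7) = 1.10×10^-17 J.
v = √(2K/m) = 2.17×10^4 m/s.
r = mv/(qB) = (4.65×10^-26)(2.17×10^4) / [(1×1.60×10^-19)(0.189)] = 0.0334 m.

r ≈ 33.4 mm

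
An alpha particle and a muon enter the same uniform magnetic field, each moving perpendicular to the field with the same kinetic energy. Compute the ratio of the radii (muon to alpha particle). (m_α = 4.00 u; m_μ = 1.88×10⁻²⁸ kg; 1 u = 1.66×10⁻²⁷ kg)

ratio ≈ 0.337

r = √(2mK)/(qB) ⇒ at equal K, r ∝ √m/q.
r_{muon}/r_{alpha particle} = 0.337.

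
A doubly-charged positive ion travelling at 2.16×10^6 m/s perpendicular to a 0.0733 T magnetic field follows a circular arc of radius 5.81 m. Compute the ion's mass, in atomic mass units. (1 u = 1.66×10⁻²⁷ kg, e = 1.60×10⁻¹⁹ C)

qvB = mv²/r ⇒ m = qBr/v.
m = (2×1.60×10^-19)(0.0733)(5.81) / (2.16×10^6) = 6.31×10^-26 kg = 38.0 u.

m ≈ 38.0 u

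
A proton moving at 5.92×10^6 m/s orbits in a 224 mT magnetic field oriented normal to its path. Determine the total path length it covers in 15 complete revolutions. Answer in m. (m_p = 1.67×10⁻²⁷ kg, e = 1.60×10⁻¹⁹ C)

r = mv/(qB) = 0.276 m, so one revolution covers 2πr = 1.73 m.
In 15 revolutions: L = 15·2πr = 26.0 m.

L ≈ 26.0 m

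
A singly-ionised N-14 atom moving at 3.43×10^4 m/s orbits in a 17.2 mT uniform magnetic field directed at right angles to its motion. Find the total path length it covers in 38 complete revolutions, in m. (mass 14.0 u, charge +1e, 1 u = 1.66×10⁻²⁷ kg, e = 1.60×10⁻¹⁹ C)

L ≈ 69.2 m

r = mv/(qB) = 0.290 m, so one revolution covers 2πr = 1.82 m.
In 38 revolutions: L = 38·2πr = 69.2 m.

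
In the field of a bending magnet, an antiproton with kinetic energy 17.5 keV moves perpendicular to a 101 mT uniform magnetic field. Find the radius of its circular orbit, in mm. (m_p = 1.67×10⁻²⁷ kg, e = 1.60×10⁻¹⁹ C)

Convert the energy: K = 17.5 keV = 2.80×10^-15 J.
v = √(2K/m) = √(2·2.80×10^-15/1.67×10^-27) = 1.83×10^6 m/s.
r = mv/(qB) = (1.67×10^-27)(1.83×10^6) / [(1×1.60×10^-19)(0.101)] = 0.189 m.

r ≈ 189 mm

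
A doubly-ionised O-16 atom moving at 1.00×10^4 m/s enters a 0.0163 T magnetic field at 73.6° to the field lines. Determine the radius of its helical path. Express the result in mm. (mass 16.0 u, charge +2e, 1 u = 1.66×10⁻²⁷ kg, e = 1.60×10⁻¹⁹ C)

r ≈ 48.8 mm

Only the perpendicular component v⊥ = v sin73.6° = 9590 m/s is bent by the field.
r = m v⊥ /(qB) = (2.66×10^-26)(9590) / [(2×1.60×10^-19)(0.0163)] = 0.0488 m.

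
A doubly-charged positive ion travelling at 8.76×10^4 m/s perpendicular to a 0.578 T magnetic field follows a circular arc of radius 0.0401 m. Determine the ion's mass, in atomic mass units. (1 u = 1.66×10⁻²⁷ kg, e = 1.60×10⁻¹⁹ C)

qvB = mv²/r ⇒ m = qBr/v.
m = (2×1.60×10^-19)(0.578)(0.0401) / (8.76×10^4) = 8.47×10^-26 kg = 51.0 u.

m ≈ 51.0 u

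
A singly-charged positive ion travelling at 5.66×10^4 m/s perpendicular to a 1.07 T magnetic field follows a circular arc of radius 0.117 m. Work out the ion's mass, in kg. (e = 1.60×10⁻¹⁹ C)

m ≈ 3.54×10^-25 kg

qvB = mv²/r ⇒ m = qBr/v.
m = (1×1.60×10^-19)(1.07)(0.117) / (5.66×10^4) = 3.54×10^-25 kg.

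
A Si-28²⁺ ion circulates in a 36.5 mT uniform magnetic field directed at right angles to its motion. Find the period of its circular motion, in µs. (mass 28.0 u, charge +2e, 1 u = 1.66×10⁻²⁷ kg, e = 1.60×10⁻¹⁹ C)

T ≈ 25.0 µs

The cyclotron period is independent of speed: T = 2πm/(qB).
T = 2π(4.65×10^-26) / [(2×1.60×10^-19)(0.0365)] = 2.50×10^-5 s.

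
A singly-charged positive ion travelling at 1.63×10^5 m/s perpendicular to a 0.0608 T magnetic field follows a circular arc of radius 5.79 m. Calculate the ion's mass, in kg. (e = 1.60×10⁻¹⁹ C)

qvB = mv²/r ⇒ m = qBr/v.
m = (1×1.60×10^-19)(0.0608)(5.79) / (1.63×10^5) = 3.46×10^-25 kg.

m ≈ 3.46×10^-25 kg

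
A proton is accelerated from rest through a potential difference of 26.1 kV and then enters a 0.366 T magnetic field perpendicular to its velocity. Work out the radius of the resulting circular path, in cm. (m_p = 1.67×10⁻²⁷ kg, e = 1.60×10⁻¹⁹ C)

The kinetic energy gained is K = qV = (1×1.60×10^-19)(2.61×10^4) = 4.18×10^-15 J.
v = √(2K/m) = 2.24×10^6 m/s.
r = mv/(qB) = (1.67×10^-27)(2.24×10^6) / [(1×1.60×10^-19)(0.366)] = 0.0638 m.

r ≈ 6.38 cm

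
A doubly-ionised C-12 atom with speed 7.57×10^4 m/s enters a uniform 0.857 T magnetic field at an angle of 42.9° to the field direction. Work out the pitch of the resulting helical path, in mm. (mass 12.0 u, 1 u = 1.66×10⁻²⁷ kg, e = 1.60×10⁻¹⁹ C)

pitch ≈ 25.3 mm

The velocity component along B is v∥ = v cos42.9° = 5.55×10^4 m/s.
The cyclotron period T = 2πm/(qB) = 4.56×10^-7 s is set by m, q, B alone.
Pitch = v∥·T = (5.55×10^4)(4.56×10^-7) = 0.0253 m.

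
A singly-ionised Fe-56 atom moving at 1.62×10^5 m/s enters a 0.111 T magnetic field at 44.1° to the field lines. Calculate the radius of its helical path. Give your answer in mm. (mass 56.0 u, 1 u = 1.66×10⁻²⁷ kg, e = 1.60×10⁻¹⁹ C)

Only the perpendicular component v⊥ = v sin44.1° = 1.13×10^5 m/s is bent by the field.
r = m v⊥ /(qB) = (9.30×10^-26)(1.13×10^5) / [(1×1.60×10^-19)(0.111)] = 0.590 m.

r ≈ 590 mm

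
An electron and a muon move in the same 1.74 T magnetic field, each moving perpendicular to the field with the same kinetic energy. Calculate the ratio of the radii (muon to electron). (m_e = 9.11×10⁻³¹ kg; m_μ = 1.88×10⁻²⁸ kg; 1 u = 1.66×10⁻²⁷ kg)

r = √(2mK)/(qB) ⇒ at equal K, r ∝ √m/q.
r_{muon}/r_{electron} = 14.4.

ratio ≈ 14.4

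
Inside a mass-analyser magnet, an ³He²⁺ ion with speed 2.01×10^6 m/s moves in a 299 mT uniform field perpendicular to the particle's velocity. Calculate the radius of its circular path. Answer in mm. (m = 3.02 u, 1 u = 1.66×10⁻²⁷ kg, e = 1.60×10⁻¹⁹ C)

The magnetic force provides the centripetal force: qvB = mv²/r, so r = mv/(qB).
r = (5.01×10^-27 kg)(2.01×10^6 m/s) / [(2×1.60×10^-19 C)(0.299 T)] = 0.105 m.

r ≈ 105 mm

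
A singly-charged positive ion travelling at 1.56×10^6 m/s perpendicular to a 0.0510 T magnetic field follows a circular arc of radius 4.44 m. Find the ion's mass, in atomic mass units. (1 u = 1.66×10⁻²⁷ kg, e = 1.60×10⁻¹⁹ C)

qvB = mv²/r ⇒ m = qBr/v.
m = (1×1.60×10^-19)(0.0510)(4.44) / (1.56×10^6) = 2.32×10^-26 kg = 14.0 u.

m ≈ 14.0 u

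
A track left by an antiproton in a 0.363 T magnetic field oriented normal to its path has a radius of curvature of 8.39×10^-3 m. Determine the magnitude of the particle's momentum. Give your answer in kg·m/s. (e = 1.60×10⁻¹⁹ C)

Since qvB = mv²/r, the momentum p = mv = qBr.
p = (1×1.60×10^-19)(0.363)(8.39×10^-3) = 4.87×10^-22 kg·m/s.

p ≈ 4.87×10^-22 kg·m/s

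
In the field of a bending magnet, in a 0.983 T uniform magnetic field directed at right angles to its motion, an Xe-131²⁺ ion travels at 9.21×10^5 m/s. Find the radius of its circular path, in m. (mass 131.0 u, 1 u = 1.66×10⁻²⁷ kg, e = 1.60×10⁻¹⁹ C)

r ≈ 0.637 m

The magnetic force provides the centripetal force: qvB = mv²/r, so r = mv/(qB).
r = (2.17×10^-25 kg)(9.21×10^5 m/s) / [(2×1.60×10^-19 C)(0.983 T)] = 0.637 m.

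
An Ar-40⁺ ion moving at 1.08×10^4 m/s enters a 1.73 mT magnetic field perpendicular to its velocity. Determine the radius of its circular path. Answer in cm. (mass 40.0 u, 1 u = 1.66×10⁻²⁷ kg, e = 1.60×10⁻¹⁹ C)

r ≈ 259 cm

The magnetic force provides the centripetal force: qvB = mv²/r, so r = mv/(qB).
r = (6.64×10^-26 kg)(1.08×10^4 m/s) / [(1×1.60×10^-19 C)(1.73×10^-3 T)] = 2.59 m.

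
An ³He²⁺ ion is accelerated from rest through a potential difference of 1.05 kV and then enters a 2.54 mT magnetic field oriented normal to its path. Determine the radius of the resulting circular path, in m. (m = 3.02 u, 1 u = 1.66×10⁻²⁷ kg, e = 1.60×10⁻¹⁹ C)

r ≈ 2.26 m

The kinetic energy gained is K = qV = (2×1.60×10^-19)(1050) = 3.36×10^-16 J.
v = √(2K/m) = 3.66×10^5 m/s.
r = mv/(qB) = (5.01×10^-27)(3.66×10^5) / [(2×1.60×10^-19)(2.54×10^-3)] = 2.26 m.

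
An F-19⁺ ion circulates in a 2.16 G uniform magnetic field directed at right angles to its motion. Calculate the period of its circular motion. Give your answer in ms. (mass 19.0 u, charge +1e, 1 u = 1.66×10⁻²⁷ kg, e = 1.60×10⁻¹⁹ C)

The cyclotron period is independent of speed: T = 2πm/(qB).
T = 2π(3.15×10^-26) / [(1×1.60×10^-19)(2.16×10^-4)] = 5.73×10^-3 s.

T ≈ 5.73 ms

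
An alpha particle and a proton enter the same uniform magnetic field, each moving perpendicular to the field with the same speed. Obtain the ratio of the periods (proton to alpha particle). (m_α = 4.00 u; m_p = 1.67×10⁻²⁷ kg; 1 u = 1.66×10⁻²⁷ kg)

ratio ≈ 0.503

T = 2πm/(qB) is independent of speed, so T₂/T₁ = (m₂/q₂)/(m₁/q₁).
T_{proton}/T_{alpha particle} = (1.67×10^-27/1e) / (6.64×10^-27/2e) = 0.503.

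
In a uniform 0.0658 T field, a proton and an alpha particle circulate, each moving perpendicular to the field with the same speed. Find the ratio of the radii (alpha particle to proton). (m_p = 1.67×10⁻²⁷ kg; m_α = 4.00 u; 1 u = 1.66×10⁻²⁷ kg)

ratio ≈ 1.99

r = mv/(qB) ⇒ at equal v, r ∝ m/q.
r_{alpha particle}/r_{proton} = 1.99.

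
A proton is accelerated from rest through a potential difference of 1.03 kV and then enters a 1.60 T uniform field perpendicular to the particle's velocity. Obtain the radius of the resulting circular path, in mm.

The kinetic energy gained is K = qV = (1×1.60×10^-19)(1030) = 1.65×10^-16 J.
v = √(2K/m) = 4.44×10^5 m/s.
r = mv/(qB) = (1.67×10^-27)(4.44×10^5) / [(1×1.60×10^-19)(1.60)] = 2.90×10^-3 m.

r ≈ 2.90 mm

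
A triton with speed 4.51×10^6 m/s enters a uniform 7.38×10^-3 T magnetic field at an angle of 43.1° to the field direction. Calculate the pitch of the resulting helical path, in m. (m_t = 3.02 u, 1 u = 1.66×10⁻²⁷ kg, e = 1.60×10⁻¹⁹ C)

The velocity component along B is v∥ = v cos43.1° = 3.29×10^6 m/s.
The cyclotron period T = 2πm/(qB) = 2.67×10^-5 s is set by m, q, B alone.
Pitch = v∥·T = (3.29×10^6)(2.67×10^-5) = 87.8 m.

pitch ≈ 87.8 m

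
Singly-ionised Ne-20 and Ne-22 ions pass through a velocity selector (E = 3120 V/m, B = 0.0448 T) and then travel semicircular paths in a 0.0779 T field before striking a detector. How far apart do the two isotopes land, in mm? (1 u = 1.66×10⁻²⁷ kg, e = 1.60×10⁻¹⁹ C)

Δd ≈ 37.1 mm

Both emerge at v = E/B₁ = 6.96×10^4 m/s.
r = mv/(qB₂), so r₁ = 0.1855 m and r₂ = 0.2041 m, giving Δr = 0.0186 m.
After a semicircle each ion lands a diameter 2r from the entry slit, so the separation is 2Δr = 0.0371 m.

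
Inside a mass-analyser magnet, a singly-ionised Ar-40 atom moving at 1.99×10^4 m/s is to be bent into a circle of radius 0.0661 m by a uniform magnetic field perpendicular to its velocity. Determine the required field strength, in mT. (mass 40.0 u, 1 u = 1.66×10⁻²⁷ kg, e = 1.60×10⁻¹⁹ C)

qvB = mv²/r gives B = mv/(qr).
B = (6.64×10^-26)(1.99×10^4) / [(1×1.60×10^-19)(0.0661)] = 0.125 T.

B ≈ 125 mT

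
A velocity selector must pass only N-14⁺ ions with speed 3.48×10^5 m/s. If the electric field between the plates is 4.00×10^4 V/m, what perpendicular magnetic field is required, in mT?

qE = qvB ⇒ B = E/v = (4.00×10^4) / (3.48×10^5) = 0.115 T.

B ≈ 115 mT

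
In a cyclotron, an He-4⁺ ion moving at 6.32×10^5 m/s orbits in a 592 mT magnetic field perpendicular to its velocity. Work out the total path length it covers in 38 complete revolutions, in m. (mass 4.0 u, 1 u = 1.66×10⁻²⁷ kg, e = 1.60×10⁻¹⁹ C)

r = mv/(qB) = 0.0443 m, so one revolution covers 2πr = 0.278 m.
In 38 revolutions: L = 38·2πr = 10.6 m.

L ≈ 10.6 m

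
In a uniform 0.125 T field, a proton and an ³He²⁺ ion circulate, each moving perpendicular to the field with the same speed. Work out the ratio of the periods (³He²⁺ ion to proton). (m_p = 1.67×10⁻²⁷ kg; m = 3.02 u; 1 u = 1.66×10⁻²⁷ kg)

ratio ≈ 1.50

T = 2πm/(qB) is independent of speed, so T₂/T₁ = (m₂/q₂)/(m₁/q₁).
T_{³He²⁺ ion}/T_{proton} = (5.01×10^-27/2e) / (1.67×10^-27/1e) = 1.50.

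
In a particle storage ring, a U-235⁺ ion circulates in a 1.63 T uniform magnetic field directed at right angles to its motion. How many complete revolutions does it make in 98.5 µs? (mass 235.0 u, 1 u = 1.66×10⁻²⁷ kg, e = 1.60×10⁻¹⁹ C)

T = 2πm/(qB) = 2π(3.901×10^-25) / [(1×1.60×10^-19)(1.63)] = 9.3983×10^-6 s.
N = t/T = 9.85×10^-5 / 9.3983×10^-6 ≈ 10.48, so 10 complete revolutions.

N = 10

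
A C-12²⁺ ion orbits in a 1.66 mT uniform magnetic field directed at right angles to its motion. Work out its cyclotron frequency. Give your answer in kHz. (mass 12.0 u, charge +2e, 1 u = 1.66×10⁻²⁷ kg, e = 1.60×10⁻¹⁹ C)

f = qB/(2πm) = (2×1.60×10^-19)(1.66×10^-3) / [2π(1.99×10^-26)] = 4240 Hz.

f ≈ 4.24 kHz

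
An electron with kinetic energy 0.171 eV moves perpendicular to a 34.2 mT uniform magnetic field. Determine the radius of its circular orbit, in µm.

Convert the energy: K = 0.171 eV = 2.74×10^-20 J.
v = √(2K/m) = √(2·2.74×10^-20/9.11×10^-31) = 2.45×10^5 m/s.
r = mv/(qB) = (9.11×10^-31)(2.45×10^5) / [(1×1.60×10^-19)(0.0342)] = 4.08×10^-5 m.

r ≈ 40.8 µm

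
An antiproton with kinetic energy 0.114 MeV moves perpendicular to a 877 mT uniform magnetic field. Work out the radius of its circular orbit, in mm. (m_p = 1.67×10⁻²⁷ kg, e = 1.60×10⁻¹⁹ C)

r ≈ 55.6 mm

Convert the energy: K = 0.114 MeV = 1.82×10^-14 J.
v = √(2K/m) = √(2·1.82×10^-14/1.67×10^-27) = 4.67×10^6 m/s.
r = mv/(qB) = (1.67×10^-27)(4.67×10^6) / [(1×1.60×10^-19)(0.877)] = 0.0556 m.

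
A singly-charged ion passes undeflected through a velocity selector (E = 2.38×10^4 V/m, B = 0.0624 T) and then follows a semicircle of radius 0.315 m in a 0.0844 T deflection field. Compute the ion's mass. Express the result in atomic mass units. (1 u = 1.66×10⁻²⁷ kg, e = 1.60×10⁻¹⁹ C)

v = E/B₁ = 3.81×10^5 m/s.
From r = mv/(qB₂), m = qB₂r/v = (1×1.60×10^-19)(0.0844)(0.315) / (3.81×10^5) = 1.12×10^-26 kg.
In atomic mass units: m = 1.12×10^-26 / 1.66×10^-27 = 6.72 u.

m ≈ 6.72 u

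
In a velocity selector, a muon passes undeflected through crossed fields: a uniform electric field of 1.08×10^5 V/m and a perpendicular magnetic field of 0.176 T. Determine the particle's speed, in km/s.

For zero net force, qE = qvB, so v = E/B.
v = (1.08×10^5) / (0.176) = 6.14×10^5 m/s.

v ≈ 614 km/s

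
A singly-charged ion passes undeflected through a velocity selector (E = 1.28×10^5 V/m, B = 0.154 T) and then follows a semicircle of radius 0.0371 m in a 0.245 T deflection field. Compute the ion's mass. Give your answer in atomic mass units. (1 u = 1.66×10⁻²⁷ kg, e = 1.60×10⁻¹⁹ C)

v = E/B₁ = 8.31×10^5 m/s.
From r = mv/(qB₂), m = qB₂r/v = (1×1.60×10^-19)(0.245)(0.0371) / (8.31×10^5) = 1.75×10^-27 kg.
In atomic mass units: m = 1.75×10^-27 / 1.66×10^-27 = 1.05 u.

m ≈ 1.05 u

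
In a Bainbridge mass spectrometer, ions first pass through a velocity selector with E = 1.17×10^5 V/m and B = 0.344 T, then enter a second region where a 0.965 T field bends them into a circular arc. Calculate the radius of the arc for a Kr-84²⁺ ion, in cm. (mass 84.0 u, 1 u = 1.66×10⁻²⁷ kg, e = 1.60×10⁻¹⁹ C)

r ≈ 15.4 cm

The selector passes v = E/B = 1.17×10^5/0.344 = 3.40×10^5 m/s.
In the deflection region, r = mv/(qB₂) = (1.39×10^-25)(3.40×10^5) / [(2×1.60×10^-19)(0.965)] = 0.154 m.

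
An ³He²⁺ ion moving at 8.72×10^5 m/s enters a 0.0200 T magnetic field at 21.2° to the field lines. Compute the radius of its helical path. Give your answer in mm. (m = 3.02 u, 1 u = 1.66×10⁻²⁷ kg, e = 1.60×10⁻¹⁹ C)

r ≈ 247 mm

Only the perpendicular component v⊥ = v sin21.2° = 3.15×10^5 m/s is bent by the field.
r = m v⊥ /(qB) = (5.01×10^-27)(3.15×10^5) / [(2×1.60×10^-19)(0.0200)] = 0.247 m.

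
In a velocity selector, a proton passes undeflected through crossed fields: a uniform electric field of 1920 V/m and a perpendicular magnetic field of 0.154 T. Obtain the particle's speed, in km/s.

For zero net force, qE = qvB, so v = E/B.
v = (1920) / (0.154) = 1.25×10^4 m/s.

v ≈ 12.5 km/s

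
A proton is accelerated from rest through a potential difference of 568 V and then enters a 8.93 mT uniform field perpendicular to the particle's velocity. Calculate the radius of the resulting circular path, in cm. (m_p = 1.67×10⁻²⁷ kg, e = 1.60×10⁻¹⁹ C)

r ≈ 38.6 cm

The kinetic energy gained is K = qV = (1×1.60×10^-19)(568) = 9.09×10^-17 J.
v = √(2K/m) = 3.30×10^5 m/s.
r = mv/(qB) = (1.67×10^-27)(3.30×10^5) / [(1×1.60×10^-19)(8.93×10^-3)] = 0.386 m.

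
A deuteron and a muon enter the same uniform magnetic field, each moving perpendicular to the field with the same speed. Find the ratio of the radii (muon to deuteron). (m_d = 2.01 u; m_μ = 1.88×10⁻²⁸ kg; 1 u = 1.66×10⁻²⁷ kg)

ratio ≈ 0.0563

r = mv/(qB) ⇒ at equal v, r ∝ m/q.
r_{muon}/r_{deuteron} = 0.0563.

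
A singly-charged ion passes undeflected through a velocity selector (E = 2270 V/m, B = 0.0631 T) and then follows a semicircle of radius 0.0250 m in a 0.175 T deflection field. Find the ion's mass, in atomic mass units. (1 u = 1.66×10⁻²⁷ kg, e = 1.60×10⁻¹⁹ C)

m ≈ 11.7 u

v = E/B₁ = 3.60×10^4 m/s.
From r = mv/(qB₂), m = qB₂r/v = (1×1.60×10^-19)(0.175)(0.0250) / (3.60×10^4) = 1.95×10^-26 kg.
In atomic mass units: m = 1.95×10^-26 / 1.66×10^-27 = 11.7 u.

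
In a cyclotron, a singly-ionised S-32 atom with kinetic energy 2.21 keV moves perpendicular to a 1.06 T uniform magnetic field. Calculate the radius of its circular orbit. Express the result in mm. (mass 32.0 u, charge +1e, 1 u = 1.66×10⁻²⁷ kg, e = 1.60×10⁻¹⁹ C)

r ≈ 36.1 mm

Convert the energy: K = 2.21 keV = 3.54×10^-16 J.
v = √(2K/m) = √(2·3.54×10^-16/5.31×10^-26) = 1.15×10^5 m/s.
r = mv/(qB) = (5.31×10^-26)(1.15×10^5) / [(1×1.60×10^-19)(1.06)] = 0.0361 m.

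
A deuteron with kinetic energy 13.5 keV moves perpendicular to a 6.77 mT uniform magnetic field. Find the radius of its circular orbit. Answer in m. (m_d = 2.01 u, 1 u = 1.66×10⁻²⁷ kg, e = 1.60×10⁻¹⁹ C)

r ≈ 3.50 m

Convert the energy: K = 13.5 keV = 2.16×10^-15 J.
v = √(2K/m) = √(2·2.16×10^-15/3.34×10^-27) = 1.14×10^6 m/s.
r = mv/(qB) = (3.34×10^-27)(1.14×10^6) / [(1×1.60×10^-19)(6.77×10^-3)] = 3.50 m.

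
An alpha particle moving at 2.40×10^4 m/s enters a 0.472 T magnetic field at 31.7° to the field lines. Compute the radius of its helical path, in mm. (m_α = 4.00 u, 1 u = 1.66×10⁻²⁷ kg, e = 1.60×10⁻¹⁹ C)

r ≈ 0.554 mm

Only the perpendicular component v⊥ = v sin31.7° = 1.26×10^4 m/s is bent by the field.
r = m v⊥ /(qB) = (6.64×10^-27)(1.26×10^4) / [(2×1.60×10^-19)(0.472)] = 5.54×10^-4 m.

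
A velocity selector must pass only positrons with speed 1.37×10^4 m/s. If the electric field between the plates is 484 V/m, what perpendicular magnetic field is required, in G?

B ≈ 353 G

qE = qvB ⇒ B = E/v = (484) / (1.37×10^4) = 0.0353 T.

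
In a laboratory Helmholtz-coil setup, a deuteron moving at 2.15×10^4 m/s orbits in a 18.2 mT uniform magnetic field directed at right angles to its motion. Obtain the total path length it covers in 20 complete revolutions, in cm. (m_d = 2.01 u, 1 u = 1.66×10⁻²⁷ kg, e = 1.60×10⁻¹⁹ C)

L ≈ 310 cm

r = mv/(qB) = 0.0246 m, so one revolution covers 2πr = 0.155 m.
In 20 revolutions: L = 20·2πr = 3.10 m.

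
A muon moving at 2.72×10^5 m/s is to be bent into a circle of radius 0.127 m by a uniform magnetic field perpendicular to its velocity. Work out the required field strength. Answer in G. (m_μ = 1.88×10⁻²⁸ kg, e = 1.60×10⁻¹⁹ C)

B ≈ 25.2 G

qvB = mv²/r gives B = mv/(qr).
B = (1.88×10^-28)(2.72×10^5) / [(1×1.60×10^-19)(0.127)] = 2.52×10^-3 T.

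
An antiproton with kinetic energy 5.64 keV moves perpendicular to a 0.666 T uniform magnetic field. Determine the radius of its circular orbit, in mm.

Convert the energy: K = 5.64 keV = 9.02×10^-16 J.
v = √(2K/m) = √(2·9.02×10^-16/1.67×10^-27) = 1.04×10^6 m/s.
r = mv/(qB) = (1.67×10^-27)(1.04×10^6) / [(1×1.60×10^-19)(0.666)] = 0.0163 m.

r ≈ 16.3 mm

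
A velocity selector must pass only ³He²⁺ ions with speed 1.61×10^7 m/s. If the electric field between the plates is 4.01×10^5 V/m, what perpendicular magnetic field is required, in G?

B ≈ 249 G

qE = qvB ⇒ B = E/v = (4.01×10^5) / (1.61×10^7) = 0.0249 T.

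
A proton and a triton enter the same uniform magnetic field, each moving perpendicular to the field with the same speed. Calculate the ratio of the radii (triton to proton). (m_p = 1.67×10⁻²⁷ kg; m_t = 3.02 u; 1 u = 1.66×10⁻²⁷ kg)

ratio ≈ 3.00

r = mv/(qB) ⇒ at equal v, r ∝ m/q.
r_{triton}/r_{proton} = 3.00.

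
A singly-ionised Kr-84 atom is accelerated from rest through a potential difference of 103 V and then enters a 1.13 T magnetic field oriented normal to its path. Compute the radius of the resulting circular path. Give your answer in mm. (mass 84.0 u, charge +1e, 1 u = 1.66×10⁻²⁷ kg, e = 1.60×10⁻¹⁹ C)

r ≈ 11.9 mm

The kinetic energy gained is K = qV = (1×1.60×10^-19)(103) = 1.65×10^-17 J.
v = √(2K/m) = 1.54×10^4 m/s.
r = mv/(qB) = (1.39×10^-25)(1.54×10^4) / [(1×1.60×10^-19)(1.13)] = 0.0119 m.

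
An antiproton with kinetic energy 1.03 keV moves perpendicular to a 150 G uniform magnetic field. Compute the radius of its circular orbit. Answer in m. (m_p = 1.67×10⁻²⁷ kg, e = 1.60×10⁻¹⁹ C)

r ≈ 0.309 m

Convert the energy: K = 1.03 keV = 1.65×10^-16 J.
v = √(2K/m) = √(2·1.65×10^-16/1.67×10^-27) = 4.44×10^5 m/s.
r = mv/(qB) = (1.67×10^-27)(4.44×10^5) / [(1×1.60×10^-19)(0.0150)] = 0.309 m.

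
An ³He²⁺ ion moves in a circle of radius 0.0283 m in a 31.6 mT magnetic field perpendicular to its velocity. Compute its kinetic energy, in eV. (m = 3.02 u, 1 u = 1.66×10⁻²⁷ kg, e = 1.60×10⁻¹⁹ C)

v = qBr/m = (2×1.60×10^-19)(0.0316)(0.0283) / (5.01×10^-27) = 5.71×10^4 m/s.
K = ½mv² = 0.5·(5.01×10^-27)·(5.71×10^4)² = 8.17×10^-18 J = 51.0 eV.

K ≈ 51.0 eV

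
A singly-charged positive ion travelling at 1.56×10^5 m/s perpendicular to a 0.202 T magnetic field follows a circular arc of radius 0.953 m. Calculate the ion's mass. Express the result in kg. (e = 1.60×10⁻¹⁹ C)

m ≈ 1.97×10^-25 kg

qvB = mv²/r ⇒ m = qBr/v.
m = (1×1.60×10^-19)(0.202)(0.953) / (1.56×10^5) = 1.97×10^-25 kg.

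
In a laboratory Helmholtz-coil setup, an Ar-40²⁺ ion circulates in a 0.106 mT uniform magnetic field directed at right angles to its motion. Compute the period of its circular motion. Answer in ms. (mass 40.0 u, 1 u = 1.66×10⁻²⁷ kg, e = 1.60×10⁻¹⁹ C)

The cyclotron period is independent of speed: T = 2πm/(qB).
T = 2π(6.64×10^-26) / [(2×1.60×10^-19)(1.06×10^-4)] = 0.0123 s.

T ≈ 12.3 ms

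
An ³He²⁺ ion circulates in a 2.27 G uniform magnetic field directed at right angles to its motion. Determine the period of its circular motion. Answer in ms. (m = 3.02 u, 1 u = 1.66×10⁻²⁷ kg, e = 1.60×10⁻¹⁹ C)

The cyclotron period is independent of speed: T = 2πm/(qB).
T = 2π(5.01×10^-27) / [(2×1.60×10^-19)(2.27×10^-4)] = 4.34×10^-4 s.

T ≈ 0.434 ms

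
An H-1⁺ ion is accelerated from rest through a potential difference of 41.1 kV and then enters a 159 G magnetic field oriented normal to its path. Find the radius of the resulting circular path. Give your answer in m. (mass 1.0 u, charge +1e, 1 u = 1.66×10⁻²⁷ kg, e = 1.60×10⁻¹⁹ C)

r ≈ 1.84 m

The kinetic energy gained is K = qV = (1×1.60×10^-19)(4.11×10^4) = 6.58×10^-15 J.
v = √(2K/m) = 2.81×10^6 m/s.
r = mv/(qB) = (1.66×10^-27)(2.81×10^6) / [(1×1.60×10^-19)(0.0159)] = 1.84 m.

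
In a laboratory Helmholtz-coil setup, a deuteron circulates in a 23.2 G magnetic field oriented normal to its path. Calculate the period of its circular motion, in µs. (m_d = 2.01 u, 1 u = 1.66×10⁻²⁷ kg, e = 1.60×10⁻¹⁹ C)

The cyclotron period is independent of speed: T = 2πm/(qB).
T = 2π(3.34×10^-27) / [(1×1.60×10^-19)(2.32×10^-3)] = 5.65×10^-5 s.

T ≈ 56.5 µs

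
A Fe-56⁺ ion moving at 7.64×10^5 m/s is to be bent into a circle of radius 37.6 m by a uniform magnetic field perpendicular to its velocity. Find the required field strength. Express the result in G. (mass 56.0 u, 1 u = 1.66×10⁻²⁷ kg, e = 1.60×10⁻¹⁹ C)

qvB = mv²/r gives B = mv/(qr).
B = (9.30×10^-26)(7.64×10^5) / [(1×1.60×10^-19)(37.6)] = 0.0118 T.

B ≈ 118 G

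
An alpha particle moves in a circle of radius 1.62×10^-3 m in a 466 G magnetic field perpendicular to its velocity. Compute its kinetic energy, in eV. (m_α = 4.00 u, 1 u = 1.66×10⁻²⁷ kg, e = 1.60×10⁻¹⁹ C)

K ≈ 0.275 eV

v = qBr/m = (2×1.60×10^-19)(0.0466)(1.62×10^-3) / (6.64×10^-27) = 3640 m/s.
K = ½mv² = 0.5·(6.64×10^-27)·(3640)² = 4.39×10^-20 J = 0.275 eV.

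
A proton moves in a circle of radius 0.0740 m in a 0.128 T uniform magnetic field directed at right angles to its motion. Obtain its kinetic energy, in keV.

v = qBr/m = (1×1.60×10^-19)(0.128)(0.0740) / (1.67×10^-27) = 9.07×10^5 m/s.
K = ½mv² = 0.5·(1.67×10^-27)·(9.07×10^5)² = 6.88×10^-16 J = 4.30 keV.

K ≈ 4.30 keV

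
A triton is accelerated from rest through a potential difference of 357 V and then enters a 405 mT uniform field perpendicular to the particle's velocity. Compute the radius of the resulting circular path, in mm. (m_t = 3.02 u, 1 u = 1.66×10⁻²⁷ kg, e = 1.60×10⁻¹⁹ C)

r ≈ 11.7 mm

The kinetic energy gained is K = qV = (1×1.60×10^-19)(357) = 5.71×10^-17 J.
v = √(2K/m) = 1.51×10^5 m/s.
r = mv/(qB) = (5.01×10^-27)(1.51×10^5) / [(1×1.60×10^-19)(0.405)] = 0.0117 m.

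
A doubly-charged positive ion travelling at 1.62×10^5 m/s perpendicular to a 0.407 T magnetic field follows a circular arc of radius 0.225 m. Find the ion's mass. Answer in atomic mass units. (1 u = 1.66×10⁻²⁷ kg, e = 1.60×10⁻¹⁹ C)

m ≈ 109 u

qvB = mv²/r ⇒ m = qBr/v.
m = (2×1.60×10^-19)(0.407)(0.225) / (1.62×10^5) = 1.81×10^-25 kg = 109 u.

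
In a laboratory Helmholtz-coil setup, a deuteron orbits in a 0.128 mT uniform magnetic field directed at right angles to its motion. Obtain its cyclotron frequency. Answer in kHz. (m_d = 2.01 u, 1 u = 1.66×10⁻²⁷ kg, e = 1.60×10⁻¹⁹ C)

f = qB/(2πm) = (1×1.60×10^-19)(1.28×10^-4) / [2π(3.34×10^-27)] = 977 Hz.

f ≈ 0.977 kHz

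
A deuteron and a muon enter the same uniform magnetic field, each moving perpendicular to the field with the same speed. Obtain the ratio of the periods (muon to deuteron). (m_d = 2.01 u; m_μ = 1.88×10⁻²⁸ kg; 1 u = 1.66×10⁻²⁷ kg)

T = 2πm/(qB) is independent of speed, so T₂/T₁ = (m₂/q₂)/(m₁/q₁).
T_{muon}/T_{deuteron} = (1.88×10^-28/1e) / (3.34×10^-27/1e) = 0.0563.

ratio ≈ 0.0563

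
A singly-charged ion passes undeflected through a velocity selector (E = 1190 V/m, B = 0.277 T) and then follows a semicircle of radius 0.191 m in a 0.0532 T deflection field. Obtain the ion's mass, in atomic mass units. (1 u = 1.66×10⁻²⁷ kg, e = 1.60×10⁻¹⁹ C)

m ≈ 228 u

v = E/B₁ = 4300 m/s.
From r = mv/(qB₂), m = qB₂r/v = (1×1.60×10^-19)(0.0532)(0.191) / (4300) = 3.78×10^-25 kg.
In atomic mass units: m = 3.78×10^-25 / 1.66×10^-27 = 228 u.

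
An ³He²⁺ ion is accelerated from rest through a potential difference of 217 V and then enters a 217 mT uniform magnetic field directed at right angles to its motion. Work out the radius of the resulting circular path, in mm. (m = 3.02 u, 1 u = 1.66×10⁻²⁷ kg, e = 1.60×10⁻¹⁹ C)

r ≈ 12.0 mm

The kinetic energy gained is K = qV = (2×1.60×10^-19)(217) = 6.94×10^-17 J.
v = √(2K/m) = 1.66×10^5 m/s.
r = mv/(qB) = (5.01×10^-27)(1.66×10^5) / [(2×1.60×10^-19)(0.217)] = 0.0120 m.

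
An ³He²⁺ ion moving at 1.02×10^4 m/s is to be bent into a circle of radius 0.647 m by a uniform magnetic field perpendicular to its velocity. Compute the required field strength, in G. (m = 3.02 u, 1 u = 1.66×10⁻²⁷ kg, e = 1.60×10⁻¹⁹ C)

B ≈ 2.47 G

qvB = mv²/r gives B = mv/(qr).
B = (5.01×10^-27)(1.02×10^4) / [(2×1.60×10^-19)(0.647)] = 2.47×10^-4 T.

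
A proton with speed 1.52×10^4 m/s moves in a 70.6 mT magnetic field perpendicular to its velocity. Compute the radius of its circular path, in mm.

r ≈ 2.25 mm

The magnetic force provides the centripetal force: qvB = mv²/r, so r = mv/(qB).
r = (1.67×10^-27 kg)(1.52×10^4 m/s) / [(1×1.60×10^-19 C)(0.0706 T)] = 2.25×10^-3 m.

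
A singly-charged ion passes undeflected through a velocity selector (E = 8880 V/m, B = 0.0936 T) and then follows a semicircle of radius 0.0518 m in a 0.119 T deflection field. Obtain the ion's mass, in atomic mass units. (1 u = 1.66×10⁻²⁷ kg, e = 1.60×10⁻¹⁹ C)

v = E/B₁ = 9.49×10^4 m/s.
From r = mv/(qB₂), m = qB₂r/v = (1×1.60×10^-19)(0.119)(0.0518) / (9.49×10^4) = 1.04×10^-26 kg.
In atomic mass units: m = 1.04×10^-26 / 1.66×10^-27 = 6.26 u.

m ≈ 6.26 u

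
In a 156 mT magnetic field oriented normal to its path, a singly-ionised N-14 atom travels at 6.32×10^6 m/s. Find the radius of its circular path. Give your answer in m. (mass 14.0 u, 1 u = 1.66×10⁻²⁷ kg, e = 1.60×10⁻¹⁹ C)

The magnetic force provides the centripetal force: qvB = mv²/r, so r = mv/(qB).
r = (2.32×10^-26 kg)(6.32×10^6 m/s) / [(1×1.60×10^-19 C)(0.156 T)] = 5.88 m.

r ≈ 5.88 m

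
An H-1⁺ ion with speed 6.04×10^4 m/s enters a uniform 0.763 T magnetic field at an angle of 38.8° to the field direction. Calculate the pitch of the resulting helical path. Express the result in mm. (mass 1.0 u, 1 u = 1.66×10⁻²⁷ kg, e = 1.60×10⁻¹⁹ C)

The velocity component along B is v∥ = v cos38.8° = 4.71×10^4 m/s.
The cyclotron period T = 2πm/(qB) = 8.54×10^-8 s is set by m, q, B alone.
Pitch = v∥·T = (4.71×10^4)(8.54×10^-8) = 4.02×10^-3 m.

pitch ≈ 4.02 mm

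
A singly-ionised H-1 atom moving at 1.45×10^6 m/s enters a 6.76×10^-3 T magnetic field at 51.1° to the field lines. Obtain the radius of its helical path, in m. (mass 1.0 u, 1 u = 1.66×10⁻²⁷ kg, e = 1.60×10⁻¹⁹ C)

Only the perpendicular component v⊥ = v sin51.1° = 1.13×10^6 m/s is bent by the field.
r = m v⊥ /(qB) = (1.66×10^-27)(1.13×10^6) / [(1×1.60×10^-19)(6.76×10^-3)] = 1.73 m.

r ≈ 1.73 m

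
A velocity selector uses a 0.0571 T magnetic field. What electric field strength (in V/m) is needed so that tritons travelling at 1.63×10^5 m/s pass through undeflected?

E ≈ 9310 V/m

qE = qvB ⇒ E = vB = (1.63×10^5)(0.0571) = 9310 V/m.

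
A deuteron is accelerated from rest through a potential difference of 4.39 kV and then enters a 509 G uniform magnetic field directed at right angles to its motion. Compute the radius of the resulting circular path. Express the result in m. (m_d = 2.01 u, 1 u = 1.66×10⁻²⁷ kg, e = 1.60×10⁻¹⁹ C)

r ≈ 0.266 m

The kinetic energy gained is K = qV = (1×1.60×10^-19)(4390) = 7.02×10^-16 J.
v = √(2K/m) = 6.49×10^5 m/s.
r = mv/(qB) = (3.34×10^-27)(6.49×10^5) / [(1×1.60×10^-19)(0.0509)] = 0.266 m.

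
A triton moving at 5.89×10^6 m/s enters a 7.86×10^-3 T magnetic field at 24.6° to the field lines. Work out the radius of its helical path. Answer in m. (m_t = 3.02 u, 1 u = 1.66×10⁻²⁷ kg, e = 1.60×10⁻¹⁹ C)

r ≈ 9.77 m

Only the perpendicular component v⊥ = v sin24.6° = 2.45×10^6 m/s is bent by the field.
r = m v⊥ /(qB) = (5.01×10^-27)(2.45×10^6) / [(1×1.60×10^-19)(7.86×10^-3)] = 9.77 m.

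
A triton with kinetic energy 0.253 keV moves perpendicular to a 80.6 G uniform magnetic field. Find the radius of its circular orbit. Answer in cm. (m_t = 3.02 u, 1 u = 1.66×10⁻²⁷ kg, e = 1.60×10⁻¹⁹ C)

r ≈ 49.4 cm

Convert the energy: K = 0.253 keV = 4.05×10^-17 J.
v = √(2K/m) = √(2·4.05×10^-17/5.01×10^-27) = 1.27×10^5 m/s.
r = mv/(qB) = (5.01×10^-27)(1.27×10^5) / [(1×1.60×10^-19)(8.06×10^-3)] = 0.494 m.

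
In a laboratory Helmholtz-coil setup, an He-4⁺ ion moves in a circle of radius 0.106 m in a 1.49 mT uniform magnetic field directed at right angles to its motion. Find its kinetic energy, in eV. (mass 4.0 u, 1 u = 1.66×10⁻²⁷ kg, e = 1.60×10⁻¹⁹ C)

v = qBr/m = (1×1.60×10^-19)(1.49×10^-3)(0.106) / (6.64×10^-27) = 3810 m/s.
K = ½mv² = 0.5·(6.64×10^-27)·(3810)² = 4.81×10^-20 J = 0.301 eV.

K ≈ 0.301 eV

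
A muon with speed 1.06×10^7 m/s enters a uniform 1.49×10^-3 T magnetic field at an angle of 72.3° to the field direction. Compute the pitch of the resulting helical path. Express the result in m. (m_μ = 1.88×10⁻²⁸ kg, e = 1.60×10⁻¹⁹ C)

The velocity component along B is v∥ = v cos72.3° = 3.22×10^6 m/s.
The cyclotron period T = 2πm/(qB) = 4.95×10^-6 s is set by m, q, B alone.
Pitch = v∥·T = (3.22×10^6)(4.95×10^-6) = 16.0 m.

pitch ≈ 16.0 m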